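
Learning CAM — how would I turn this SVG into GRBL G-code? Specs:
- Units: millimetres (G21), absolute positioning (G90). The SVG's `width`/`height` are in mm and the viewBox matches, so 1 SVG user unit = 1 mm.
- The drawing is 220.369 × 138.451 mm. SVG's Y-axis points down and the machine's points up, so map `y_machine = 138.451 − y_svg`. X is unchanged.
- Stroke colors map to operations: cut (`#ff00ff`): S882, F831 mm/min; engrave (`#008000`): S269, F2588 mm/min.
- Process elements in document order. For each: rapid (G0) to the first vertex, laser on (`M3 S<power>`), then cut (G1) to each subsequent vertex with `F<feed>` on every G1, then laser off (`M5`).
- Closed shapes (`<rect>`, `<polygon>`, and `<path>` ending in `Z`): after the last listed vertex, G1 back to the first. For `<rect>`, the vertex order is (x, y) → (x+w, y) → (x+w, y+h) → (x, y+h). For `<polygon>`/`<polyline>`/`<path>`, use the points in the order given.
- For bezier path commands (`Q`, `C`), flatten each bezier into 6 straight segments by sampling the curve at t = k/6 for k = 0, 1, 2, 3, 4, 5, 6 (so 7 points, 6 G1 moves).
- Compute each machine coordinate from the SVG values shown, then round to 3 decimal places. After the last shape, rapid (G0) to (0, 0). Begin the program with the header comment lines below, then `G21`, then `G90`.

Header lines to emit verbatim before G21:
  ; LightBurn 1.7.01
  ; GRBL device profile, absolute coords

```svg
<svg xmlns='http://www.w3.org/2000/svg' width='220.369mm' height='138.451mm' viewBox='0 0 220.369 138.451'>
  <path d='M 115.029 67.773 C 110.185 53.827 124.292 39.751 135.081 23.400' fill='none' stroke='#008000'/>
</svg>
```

Since the viewBox matches the mm dimensions, user units are millimetres directly. The only transform is the Y-flip y_m = 138.451 − y_svg.

Shape 1 is a cubic bezier drawn with `<path>`. Its stroke #008000 means engrave at S269, F2588. After flipping Y the toolpath is (115.029,70.678) → (114.083,77.672) → (115.677,84.747) → (119.193,91.963) → (124.011,99.379) → (129.513,107.055) → (135.081,115.051).

; LightBurn 1.7.01
; GRBL device profile, absolute coords
G21
G90
G0 X115.029 Y70.678
M3 S269
G1 X114.083 Y77.672 F2588
G1 X115.677 Y84.747 F2588
G1 X119.193 Y91.963 F2588
G1 X124.011 Y99.379 F2588
G1 X129.513 Y107.055 F2588
G1 X135.081 Y115.051 F2588
M5
G0 X0.000 Y0.000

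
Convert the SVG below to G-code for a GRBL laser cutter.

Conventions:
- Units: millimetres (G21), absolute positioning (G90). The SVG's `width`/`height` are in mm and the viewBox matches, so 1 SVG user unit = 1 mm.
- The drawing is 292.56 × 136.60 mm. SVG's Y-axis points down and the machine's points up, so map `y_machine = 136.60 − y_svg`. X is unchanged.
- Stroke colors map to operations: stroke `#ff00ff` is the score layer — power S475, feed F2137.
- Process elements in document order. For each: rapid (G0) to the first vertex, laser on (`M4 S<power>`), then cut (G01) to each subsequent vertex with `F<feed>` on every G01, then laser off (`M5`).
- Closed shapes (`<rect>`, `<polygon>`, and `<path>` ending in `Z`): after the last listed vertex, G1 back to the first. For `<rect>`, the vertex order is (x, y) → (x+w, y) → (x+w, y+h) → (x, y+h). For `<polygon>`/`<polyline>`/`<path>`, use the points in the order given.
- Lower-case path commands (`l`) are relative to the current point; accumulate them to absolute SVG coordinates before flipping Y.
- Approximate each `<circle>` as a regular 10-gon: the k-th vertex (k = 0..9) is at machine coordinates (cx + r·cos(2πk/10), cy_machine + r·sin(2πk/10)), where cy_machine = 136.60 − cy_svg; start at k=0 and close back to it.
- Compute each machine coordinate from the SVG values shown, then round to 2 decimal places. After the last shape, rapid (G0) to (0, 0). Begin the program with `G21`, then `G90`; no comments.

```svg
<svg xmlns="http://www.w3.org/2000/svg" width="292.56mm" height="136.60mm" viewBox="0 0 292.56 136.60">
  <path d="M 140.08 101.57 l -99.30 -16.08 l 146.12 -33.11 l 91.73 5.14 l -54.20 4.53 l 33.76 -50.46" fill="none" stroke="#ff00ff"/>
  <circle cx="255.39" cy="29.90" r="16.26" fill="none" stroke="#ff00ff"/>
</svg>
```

viewBox `0 0 292.56 136.60` with mm width/height → 1 unit = 1 mm. Flip: y_m = 136.60 − y_svg.

**Shape 1** — `<path>` open polyline, stroke `#ff00ff` → score (S475, F2137). Machine vertices: (140.08,35.03) → (40.78,51.11) → (186.90,84.22) → (278.63,79.08) → (224.43,74.55) → (258.19,125.01). Open path.

**Shape 2** — `<circle>` circle, stroke `#ff00ff` → score (S475, F2137). Machine vertices: (271.65,106.70) → (268.54,116.26) → (260.41,122.16) → (250.37,122.16) → (242.24,116.26) → (239.13,106.70) → (242.24,97.14) → (250.37,91.24) → (260.41,91.24) → (268.54,97.14) → (271.65,106.70). Closed: final G1 returns to the first vertex.

G21
G90
G0 X140.08 Y35.03
M4 S475
G01 X40.78 Y51.11 F2137
G01 X186.90 Y84.22 F2137
G01 X278.63 Y79.08 F2137
G01 X224.43 Y74.55 F2137
G01 X258.19 Y125.01 F2137
M5
G0 X271.65 Y106.70
M4 S475
G01 X268.54 Y116.26 F2137
G01 X260.41 Y122.16 F2137
G01 X250.37 Y122.16 F2137
G01 X242.24 Y116.26 F2137
G01 X239.13 Y106.70 F2137
G01 X242.24 Y97.14 F2137
G01 X250.37 Y91.24 F2137
G01 X260.41 Y91.24 F2137
G01 X268.54 Y97.14 F2137
G01 X271.65 Y106.70 F2137
M5
G0 X0.00 Y0.00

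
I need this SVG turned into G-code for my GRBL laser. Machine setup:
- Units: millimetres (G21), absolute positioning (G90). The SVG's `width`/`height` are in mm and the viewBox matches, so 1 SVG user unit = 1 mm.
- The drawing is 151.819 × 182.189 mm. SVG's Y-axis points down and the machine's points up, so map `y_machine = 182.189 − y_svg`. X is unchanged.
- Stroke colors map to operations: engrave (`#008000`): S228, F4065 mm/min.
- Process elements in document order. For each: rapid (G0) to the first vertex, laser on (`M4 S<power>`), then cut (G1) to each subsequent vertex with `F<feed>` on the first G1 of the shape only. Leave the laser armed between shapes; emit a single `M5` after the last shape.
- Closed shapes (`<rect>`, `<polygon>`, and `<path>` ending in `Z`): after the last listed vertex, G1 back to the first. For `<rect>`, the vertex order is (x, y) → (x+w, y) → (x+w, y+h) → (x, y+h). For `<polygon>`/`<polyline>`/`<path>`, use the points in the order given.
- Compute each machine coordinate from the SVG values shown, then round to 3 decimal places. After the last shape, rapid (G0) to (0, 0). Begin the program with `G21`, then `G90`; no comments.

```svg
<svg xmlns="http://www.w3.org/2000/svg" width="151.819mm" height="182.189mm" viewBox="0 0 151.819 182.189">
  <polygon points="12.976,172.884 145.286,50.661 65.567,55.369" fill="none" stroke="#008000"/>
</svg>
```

G21
G90
G0 X12.976 Y9.305
M4 S228
G1 X145.286 Y131.528 F4065
G1 X65.567 Y126.820
G1 X12.976 Y9.305
M5
G0 X0.000 Y0.000

Since the viewBox matches the mm dimensions, user units are millimetres directly. The only transform is the Y-flip y_m = 182.189 − y_svg.

Shape 1 is a closed polygon drawn with `<polygon>`. Its stroke #008000 means engrave at S228, F4065. After flipping Y the toolpath is (12.976,9.305) → (145.286,131.528) → (65.567,126.820) → (12.976,9.305), returning to the start.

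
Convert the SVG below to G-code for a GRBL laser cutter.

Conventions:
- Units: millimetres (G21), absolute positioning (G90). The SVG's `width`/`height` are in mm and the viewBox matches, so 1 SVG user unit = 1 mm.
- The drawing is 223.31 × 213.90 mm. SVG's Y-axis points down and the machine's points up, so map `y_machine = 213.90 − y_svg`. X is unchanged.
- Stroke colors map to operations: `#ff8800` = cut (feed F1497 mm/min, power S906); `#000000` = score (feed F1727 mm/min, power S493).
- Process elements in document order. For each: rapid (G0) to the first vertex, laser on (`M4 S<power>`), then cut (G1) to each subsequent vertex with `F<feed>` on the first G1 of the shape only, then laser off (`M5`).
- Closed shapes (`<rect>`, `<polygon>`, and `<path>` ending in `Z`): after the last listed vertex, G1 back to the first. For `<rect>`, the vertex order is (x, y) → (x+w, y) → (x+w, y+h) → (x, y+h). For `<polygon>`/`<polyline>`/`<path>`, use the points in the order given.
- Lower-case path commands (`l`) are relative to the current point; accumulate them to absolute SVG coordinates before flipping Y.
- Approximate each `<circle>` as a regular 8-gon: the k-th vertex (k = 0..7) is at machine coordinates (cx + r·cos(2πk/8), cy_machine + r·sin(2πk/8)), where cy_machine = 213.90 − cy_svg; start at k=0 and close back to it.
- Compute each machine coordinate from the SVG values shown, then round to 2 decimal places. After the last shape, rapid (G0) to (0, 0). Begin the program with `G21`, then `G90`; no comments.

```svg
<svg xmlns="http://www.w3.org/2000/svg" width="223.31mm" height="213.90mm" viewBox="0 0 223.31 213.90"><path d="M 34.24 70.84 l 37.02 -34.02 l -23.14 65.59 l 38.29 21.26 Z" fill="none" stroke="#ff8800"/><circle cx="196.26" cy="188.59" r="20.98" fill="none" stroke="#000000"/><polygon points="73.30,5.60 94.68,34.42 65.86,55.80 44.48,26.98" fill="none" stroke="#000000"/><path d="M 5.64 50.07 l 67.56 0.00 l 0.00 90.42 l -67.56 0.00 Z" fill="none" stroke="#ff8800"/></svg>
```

viewBox `0 0 223.31 213.90` with mm width/height → 1 unit = 1 mm. Flip: y_m = 213.90 − y_svg.

**Shape 1** — `<path>` closed polygon, stroke `#ff8800` → cut (S906, F1497). Machine vertices: (34.24,143.06) → (71.26,177.08) → (48.12,111.49) → (86.41,90.23) → (34.24,143.06). Closed: final G1 returns to the first vertex.

**Shape 2** — `<circle>` circle, stroke `#000000` → score (S493, F1727). Machine vertices: (217.24,25.31) → (211.10,40.15) → (196.26,46.29) → (181.42,40.15) → (175.28,25.31) → (181.42,10.47) → (196.26,4.33) → (211.10,10.47) → (217.24,25.31). Closed: final G1 returns to the first vertex.

**Shape 3** — `<polygon>` regular polygon, stroke `#000000` → score (S493, F1727). Machine vertices: (73.30,208.30) → (94.68,179.48) → (65.86,158.10) → (44.48,186.92) → (73.30,208.30). Closed: final G1 returns to the first vertex.

**Shape 4** — `<path>` rectangle, stroke `#ff8800` → cut (S906, F1497). Machine vertices: (5.64,163.83) → (73.20,163.83) → (73.20,73.41) → (5.64,73.41) → (5.64,163.83). Closed: final G1 returns to the first vertex.

G21
G90
G0 X34.24 Y143.06
M4 S906
G1 X71.26 Y177.08 F1497
G1 X48.12 Y111.49
G1 X86.41 Y90.23
G1 X34.24 Y143.06
M5
G0 X217.24 Y25.31
M4 S493
G1 X211.10 Y40.15 F1727
G1 X196.26 Y46.29
G1 X181.42 Y40.15
G1 X175.28 Y25.31
G1 X181.42 Y10.47
G1 X196.26 Y4.33
G1 X211.10 Y10.47
G1 X217.24 Y25.31
M5
G0 X73.30 Y208.30
M4 S493
G1 X94.68 Y179.48 F1727
G1 X65.86 Y158.10
G1 X44.48 Y186.92
G1 X73.30 Y208.30
M5
G0 X5.64 Y163.83
M4 S906
G1 X73.20 Y163.83 F1497
G1 X73.20 Y73.41
G1 X5.64 Y73.41
G1 X5.64 Y163.83
M5
G0 X0.00 Y0.00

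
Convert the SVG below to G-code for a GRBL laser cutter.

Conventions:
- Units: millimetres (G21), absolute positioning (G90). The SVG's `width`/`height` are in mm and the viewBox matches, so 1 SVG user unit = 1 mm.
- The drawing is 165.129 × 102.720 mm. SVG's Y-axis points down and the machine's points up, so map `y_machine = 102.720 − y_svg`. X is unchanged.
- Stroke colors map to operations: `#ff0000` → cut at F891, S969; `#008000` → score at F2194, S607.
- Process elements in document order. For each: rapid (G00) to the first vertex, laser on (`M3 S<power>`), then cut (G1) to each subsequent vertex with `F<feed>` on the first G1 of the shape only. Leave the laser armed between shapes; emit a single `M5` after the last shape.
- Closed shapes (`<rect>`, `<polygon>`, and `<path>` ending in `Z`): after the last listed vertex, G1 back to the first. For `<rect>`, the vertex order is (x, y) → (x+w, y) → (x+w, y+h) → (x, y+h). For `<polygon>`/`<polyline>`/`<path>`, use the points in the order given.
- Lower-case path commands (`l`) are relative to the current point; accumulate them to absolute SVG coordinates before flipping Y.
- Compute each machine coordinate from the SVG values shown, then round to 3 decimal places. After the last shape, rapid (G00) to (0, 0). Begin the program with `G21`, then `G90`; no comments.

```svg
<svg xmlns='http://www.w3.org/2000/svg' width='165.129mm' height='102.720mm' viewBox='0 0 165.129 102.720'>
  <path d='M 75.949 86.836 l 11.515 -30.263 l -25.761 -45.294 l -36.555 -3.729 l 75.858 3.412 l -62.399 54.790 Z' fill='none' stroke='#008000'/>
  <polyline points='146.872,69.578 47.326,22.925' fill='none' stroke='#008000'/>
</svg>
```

1 u = 1 mm; y_m = 102.720 − y.

[1] `<path>` closed polygon, #008000→score S607 F2194: (75.949,15.884) → (87.464,46.147) → (61.703,91.441) → (25.148,95.170) → (101.006,91.758) → (38.607,36.968) → (75.949,15.884) (closed)

[2] `<polyline>` line segment, #008000→score S607 F2194: (146.872,33.142) → (47.326,79.795)

G21
G90
G00 X75.949 Y15.884
M3 S607
G1 X87.464 Y46.147 F2194
G1 X61.703 Y91.441
G1 X25.148 Y95.170
G1 X101.006 Y91.758
G1 X38.607 Y36.968
G1 X75.949 Y15.884
G00 X146.872 Y33.142
M3 S607
G1 X47.326 Y79.795 F2194
M5
G00 X0.000 Y0.000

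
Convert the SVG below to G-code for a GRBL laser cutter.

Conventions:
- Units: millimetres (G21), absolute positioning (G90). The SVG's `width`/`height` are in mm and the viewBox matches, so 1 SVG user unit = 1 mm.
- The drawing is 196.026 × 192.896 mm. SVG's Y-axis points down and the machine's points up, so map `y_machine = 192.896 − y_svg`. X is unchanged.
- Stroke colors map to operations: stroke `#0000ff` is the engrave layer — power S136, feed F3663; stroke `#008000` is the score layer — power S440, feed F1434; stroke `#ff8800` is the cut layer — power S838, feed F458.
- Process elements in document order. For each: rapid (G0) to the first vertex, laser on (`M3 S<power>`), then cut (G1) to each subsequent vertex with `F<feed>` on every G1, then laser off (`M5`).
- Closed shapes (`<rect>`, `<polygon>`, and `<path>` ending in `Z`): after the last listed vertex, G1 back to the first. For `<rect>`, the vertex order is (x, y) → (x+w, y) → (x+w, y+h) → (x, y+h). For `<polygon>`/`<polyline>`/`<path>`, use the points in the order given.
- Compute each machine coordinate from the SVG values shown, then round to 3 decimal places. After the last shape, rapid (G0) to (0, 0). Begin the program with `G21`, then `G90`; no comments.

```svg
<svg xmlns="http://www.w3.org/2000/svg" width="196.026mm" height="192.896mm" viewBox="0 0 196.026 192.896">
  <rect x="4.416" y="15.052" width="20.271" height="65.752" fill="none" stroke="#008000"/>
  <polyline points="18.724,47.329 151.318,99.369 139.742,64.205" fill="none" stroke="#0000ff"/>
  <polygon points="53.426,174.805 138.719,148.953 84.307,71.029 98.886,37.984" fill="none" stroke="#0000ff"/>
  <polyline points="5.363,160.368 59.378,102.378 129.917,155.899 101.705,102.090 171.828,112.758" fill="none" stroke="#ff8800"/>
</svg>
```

G21
G90
G0 X4.416 Y177.844
M3 S440
G1 X24.687 Y177.844 F1434
G1 X24.687 Y112.092 F1434
G1 X4.416 Y112.092 F1434
G1 X4.416 Y177.844 F1434
M5
G0 X18.724 Y145.567
M3 S136
G1 X151.318 Y93.527 F3663
G1 X139.742 Y128.691 F3663
M5
G0 X53.426 Y18.091
M3 S136
G1 X138.719 Y43.943 F3663
G1 X84.307 Y121.867 F3663
G1 X98.886 Y154.912 F3663
G1 X53.426 Y18.091 F3663
M5
G0 X5.363 Y32.528
M3 S838
G1 X59.378 Y90.518 F458
G1 X129.917 Y36.997 F458
G1 X101.705 Y90.806 F458
G1 X171.828 Y80.138 F458
M5
G0 X0.000 Y0.000

1 u = 1 mm; y_m = 192.896 − y.

[1] `<rect>` rectangle, #008000→score S440 F1434: (4.416,177.844) → (24.687,177.844) → (24.687,112.092) → (4.416,112.092) → (4.416,177.844) (closed)

[2] `<polyline>` open polyline, #0000ff→engrave S136 F3663: (18.724,145.567) → (151.318,93.527) → (139.742,128.691)

[3] `<polygon>` closed polygon, #0000ff→engrave S136 F3663: (53.426,18.091) → (138.719,43.943) → (84.307,121.867) → (98.886,154.912) → (53.426,18.091) (closed)

[4] `<polyline>` open polyline, #ff8800→cut S838 F458: (5.363,32.528) → (59.378,90.518) → (129.917,36.997) → (101.705,90.806) → (171.828,80.138)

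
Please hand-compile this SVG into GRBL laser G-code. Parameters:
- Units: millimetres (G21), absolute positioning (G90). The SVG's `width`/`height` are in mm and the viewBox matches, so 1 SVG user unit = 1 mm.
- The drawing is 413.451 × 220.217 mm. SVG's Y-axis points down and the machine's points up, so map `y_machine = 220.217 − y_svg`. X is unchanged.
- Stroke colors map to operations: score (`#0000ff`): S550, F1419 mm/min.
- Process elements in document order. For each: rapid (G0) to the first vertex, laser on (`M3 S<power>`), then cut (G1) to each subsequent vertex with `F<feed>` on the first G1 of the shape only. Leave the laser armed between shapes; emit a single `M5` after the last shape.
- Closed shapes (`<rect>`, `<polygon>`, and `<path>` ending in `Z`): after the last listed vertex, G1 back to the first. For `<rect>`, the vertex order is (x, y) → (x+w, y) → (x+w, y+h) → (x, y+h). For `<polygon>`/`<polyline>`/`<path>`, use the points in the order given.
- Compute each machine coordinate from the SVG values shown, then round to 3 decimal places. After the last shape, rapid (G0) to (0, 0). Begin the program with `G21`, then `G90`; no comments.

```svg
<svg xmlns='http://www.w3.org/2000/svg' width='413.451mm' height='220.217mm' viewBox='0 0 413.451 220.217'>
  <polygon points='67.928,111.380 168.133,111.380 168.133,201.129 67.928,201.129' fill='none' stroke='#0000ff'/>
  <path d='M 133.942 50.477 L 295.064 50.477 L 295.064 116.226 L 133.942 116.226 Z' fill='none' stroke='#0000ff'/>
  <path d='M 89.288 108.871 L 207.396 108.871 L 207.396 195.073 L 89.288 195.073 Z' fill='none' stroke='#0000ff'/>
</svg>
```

viewBox `0 0 413.451 220.217` with mm width/height → 1 unit = 1 mm. Flip: y_m = 220.217 − y_svg.

**Shape 1** — `<polygon>` rectangle, stroke `#0000ff` → score (S550, F1419). Machine vertices: (67.928,108.837) → (168.133,108.837) → (168.133,19.088) → (67.928,19.088) → (67.928,108.837). Closed: final G1 returns to the first vertex.

**Shape 2** — `<path>` rectangle, stroke `#0000ff` → score (S550, F1419). Machine vertices: (133.942,169.740) → (295.064,169.740) → (295.064,103.991) → (133.942,103.991) → (133.942,169.740). Closed: final G1 returns to the first vertex.

**Shape 3** — `<path>` rectangle, stroke `#0000ff` → score (S550, F1419). Machine vertices: (89.288,111.346) → (207.396,111.346) → (207.396,25.144) → (89.288,25.144) → (89.288,111.346). Closed: final G1 returns to the first vertex.

G21
G90
G0 X67.928 Y108.837
M3 S550
G1 X168.133 Y108.837 F1419
G1 X168.133 Y19.088
G1 X67.928 Y19.088
G1 X67.928 Y108.837
G0 X133.942 Y169.740
M3 S550
G1 X295.064 Y169.740 F1419
G1 X295.064 Y103.991
G1 X133.942 Y103.991
G1 X133.942 Y169.740
G0 X89.288 Y111.346
M3 S550
G1 X207.396 Y111.346 F1419
G1 X207.396 Y25.144
G1 X89.288 Y25.144
G1 X89.288 Y111.346
M5
G0 X0.000 Y0.000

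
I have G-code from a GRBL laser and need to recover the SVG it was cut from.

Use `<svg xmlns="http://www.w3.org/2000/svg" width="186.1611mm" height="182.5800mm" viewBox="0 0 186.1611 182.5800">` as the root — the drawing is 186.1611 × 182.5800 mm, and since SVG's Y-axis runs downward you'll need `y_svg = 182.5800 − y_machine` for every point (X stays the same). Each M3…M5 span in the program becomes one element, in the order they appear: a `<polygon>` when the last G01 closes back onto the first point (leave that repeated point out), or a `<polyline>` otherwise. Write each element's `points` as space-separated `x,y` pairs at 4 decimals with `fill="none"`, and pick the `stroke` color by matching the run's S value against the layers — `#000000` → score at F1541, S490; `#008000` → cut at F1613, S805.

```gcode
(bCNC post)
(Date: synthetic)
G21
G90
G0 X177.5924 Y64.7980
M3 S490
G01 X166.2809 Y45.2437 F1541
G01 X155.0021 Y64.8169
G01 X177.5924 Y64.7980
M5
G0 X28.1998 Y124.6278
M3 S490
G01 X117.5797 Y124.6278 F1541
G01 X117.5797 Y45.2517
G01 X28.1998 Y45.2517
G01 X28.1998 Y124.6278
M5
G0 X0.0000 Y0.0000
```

<svg xmlns="http://www.w3.org/2000/svg" width="186.1611mm" height="182.5800mm" viewBox="0 0 186.1611 182.5800">
  <polygon points="177.5924,117.7820 166.2809,137.3363 155.0021,117.7631" fill="none" stroke="#000000"/>
  <polygon points="28.1998,57.9522 117.5797,57.9522 117.5797,137.3283 28.1998,137.3283" fill="none" stroke="#000000"/>
</svg>

y_svg = 182.5800 − y_m. Every run uses S490, so all elements get stroke `#000000` (score).

[1] closed run; points: 177.5924,117.7820 166.2809,137.3363 155.0021,117.7631

[2] closed run; points: 28.1998,57.9522 117.5797,57.9522 117.5797,137.3283 28.1998,137.3283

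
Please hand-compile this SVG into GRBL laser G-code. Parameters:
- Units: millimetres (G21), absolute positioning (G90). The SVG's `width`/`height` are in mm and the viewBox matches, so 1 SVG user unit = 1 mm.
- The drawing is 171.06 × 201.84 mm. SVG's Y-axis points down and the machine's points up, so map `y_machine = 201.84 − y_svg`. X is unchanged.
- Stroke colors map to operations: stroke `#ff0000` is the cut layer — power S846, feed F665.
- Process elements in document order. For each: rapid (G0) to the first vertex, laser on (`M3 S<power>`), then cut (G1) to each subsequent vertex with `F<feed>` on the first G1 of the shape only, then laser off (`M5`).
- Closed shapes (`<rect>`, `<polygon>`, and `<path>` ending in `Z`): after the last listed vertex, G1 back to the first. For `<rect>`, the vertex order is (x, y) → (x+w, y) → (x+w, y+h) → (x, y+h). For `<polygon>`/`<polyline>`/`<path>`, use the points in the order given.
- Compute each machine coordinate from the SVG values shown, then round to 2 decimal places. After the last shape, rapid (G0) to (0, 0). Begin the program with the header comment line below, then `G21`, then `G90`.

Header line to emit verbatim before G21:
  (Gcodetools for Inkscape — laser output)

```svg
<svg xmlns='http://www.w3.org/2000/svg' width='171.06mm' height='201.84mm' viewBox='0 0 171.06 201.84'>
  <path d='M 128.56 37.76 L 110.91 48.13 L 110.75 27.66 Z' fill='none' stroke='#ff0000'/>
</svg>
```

Since the viewBox matches the mm dimensions, user units are millimetres directly. The only transform is the Y-flip y_m = 201.84 − y_svg.

Shape 1 is a regular polygon drawn with `<path>`. Its stroke #ff0000 means cut at S846, F665. After flipping Y the toolpath is (128.56,164.08) → (110.91,153.71) → (110.75,174.18) → (128.56,164.08), returning to the start.

(Gcodetools for Inkscape — laser output)
G21
G90
G0 X128.56 Y164.08
M3 S846
G1 X110.91 Y153.71 F665
G1 X110.75 Y174.18
G1 X128.56 Y164.08
M5
G0 X0.00 Y0.00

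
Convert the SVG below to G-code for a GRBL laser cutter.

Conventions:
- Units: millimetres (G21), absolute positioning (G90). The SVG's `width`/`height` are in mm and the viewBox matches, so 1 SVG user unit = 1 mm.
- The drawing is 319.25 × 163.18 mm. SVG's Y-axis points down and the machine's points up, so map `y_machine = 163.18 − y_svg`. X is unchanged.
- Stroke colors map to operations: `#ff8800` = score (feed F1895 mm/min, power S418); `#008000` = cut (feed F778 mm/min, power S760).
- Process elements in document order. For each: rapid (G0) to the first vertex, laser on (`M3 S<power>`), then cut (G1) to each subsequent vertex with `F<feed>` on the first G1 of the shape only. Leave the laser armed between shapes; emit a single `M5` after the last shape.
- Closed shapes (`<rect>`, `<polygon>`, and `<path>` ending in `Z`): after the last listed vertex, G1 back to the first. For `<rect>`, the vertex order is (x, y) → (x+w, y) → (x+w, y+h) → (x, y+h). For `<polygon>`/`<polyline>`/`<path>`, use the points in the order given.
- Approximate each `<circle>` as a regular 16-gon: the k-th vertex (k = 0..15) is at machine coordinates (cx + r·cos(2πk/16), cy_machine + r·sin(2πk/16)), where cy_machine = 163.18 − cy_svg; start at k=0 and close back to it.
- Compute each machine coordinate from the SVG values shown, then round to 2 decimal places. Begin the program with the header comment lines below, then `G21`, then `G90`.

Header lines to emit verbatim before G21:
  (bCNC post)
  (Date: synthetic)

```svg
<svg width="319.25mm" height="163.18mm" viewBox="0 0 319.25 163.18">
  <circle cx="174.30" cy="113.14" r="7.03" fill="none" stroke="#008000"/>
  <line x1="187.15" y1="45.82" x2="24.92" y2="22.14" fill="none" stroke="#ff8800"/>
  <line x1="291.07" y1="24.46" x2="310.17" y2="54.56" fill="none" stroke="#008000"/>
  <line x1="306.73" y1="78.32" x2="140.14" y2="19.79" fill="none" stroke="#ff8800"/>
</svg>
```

(bCNC post)
(Date: synthetic)
G21
G90
G0 X181.33 Y50.04
M3 S760
G1 X180.79 Y52.73 F778
G1 X179.27 Y55.01
G1 X176.99 Y56.53
G1 X174.30 Y57.07
G1 X171.61 Y56.53
G1 X169.33 Y55.01
G1 X167.81 Y52.73
G1 X167.27 Y50.04
G1 X167.81 Y47.35
G1 X169.33 Y45.07
G1 X171.61 Y43.55
G1 X174.30 Y43.01
G1 X176.99 Y43.55
G1 X179.27 Y45.07
G1 X180.79 Y47.35
G1 X181.33 Y50.04
G0 X187.15 Y117.36
M3 S418
G1 X24.92 Y141.04 F1895
G0 X291.07 Y138.72
M3 S760
G1 X310.17 Y108.62 F778
G0 X306.73 Y84.86
M3 S418
G1 X140.14 Y143.39 F1895
M5

viewBox `0 0 319.25 163.18` with mm width/height → 1 unit = 1 mm. Flip: y_m = 163.18 − y_svg.

**Shape 1** — `<circle>` circle, stroke `#008000` → cut (S760, F778). Machine vertices: (181.33,50.04) → (180.79,52.73) → (179.27,55.01) → (176.99,56.53) → (174.30,57.07) → (171.61,56.53) → (169.33,55.01) → (167.81,52.73) → (167.27,50.04) → (167.81,47.35) → (169.33,45.07) → (171.61,43.55) → (174.30,43.01) → (176.99,43.55) → (179.27,45.07) → (180.79,47.35) → (181.33,50.04). Closed: final G1 returns to the first vertex.

**Shape 2** — `<line>` line segment, stroke `#ff8800` → score (S418, F1895). Machine vertices: (187.15,117.36) → (24.92,141.04). Open path.

**Shape 3** — `<line>` line segment, stroke `#008000` → cut (S760, F778). Machine vertices: (291.07,138.72) → (310.17,108.62). Open path.

**Shape 4** — `<line>` line segment, stroke `#ff8800` → score (S418, F1895). Machine vertices: (306.73,84.86) → (140.14,143.39). Open path.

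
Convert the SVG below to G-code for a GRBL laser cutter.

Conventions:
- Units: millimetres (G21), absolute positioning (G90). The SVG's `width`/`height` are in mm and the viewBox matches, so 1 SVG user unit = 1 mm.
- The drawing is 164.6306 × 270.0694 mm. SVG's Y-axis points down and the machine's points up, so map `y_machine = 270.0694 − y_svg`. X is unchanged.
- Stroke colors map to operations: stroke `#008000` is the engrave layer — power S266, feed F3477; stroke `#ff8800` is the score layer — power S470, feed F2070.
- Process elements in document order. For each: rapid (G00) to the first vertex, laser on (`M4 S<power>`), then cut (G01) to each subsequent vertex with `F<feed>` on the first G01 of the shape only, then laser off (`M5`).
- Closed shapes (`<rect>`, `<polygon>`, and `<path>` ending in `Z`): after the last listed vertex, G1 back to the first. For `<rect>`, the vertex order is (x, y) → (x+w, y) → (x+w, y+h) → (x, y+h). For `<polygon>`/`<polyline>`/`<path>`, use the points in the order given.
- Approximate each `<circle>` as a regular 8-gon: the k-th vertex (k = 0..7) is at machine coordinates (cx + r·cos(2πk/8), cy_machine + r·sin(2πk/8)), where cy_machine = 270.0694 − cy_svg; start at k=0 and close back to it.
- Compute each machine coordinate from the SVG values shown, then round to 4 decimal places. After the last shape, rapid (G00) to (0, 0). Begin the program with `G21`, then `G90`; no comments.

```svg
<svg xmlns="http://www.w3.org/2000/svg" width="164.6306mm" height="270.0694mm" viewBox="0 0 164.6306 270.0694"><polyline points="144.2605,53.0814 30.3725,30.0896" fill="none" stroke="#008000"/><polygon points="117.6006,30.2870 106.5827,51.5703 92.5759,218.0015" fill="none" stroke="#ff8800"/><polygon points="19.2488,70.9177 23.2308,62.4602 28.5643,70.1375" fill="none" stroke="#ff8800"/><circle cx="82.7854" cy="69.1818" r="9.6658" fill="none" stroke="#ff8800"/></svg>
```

1 u = 1 mm; y_m = 270.0694 − y.

[1] `<polyline>` line segment, #008000→engrave S266 F3477: (144.2605,216.9880) → (30.3725,239.9798)

[2] `<polygon>` closed polygon, #ff8800→score S470 F2070: (117.6006,239.7824) → (106.5827,218.4991) → (92.5759,52.0679) → (117.6006,239.7824) (closed)

[3] `<polygon>` regular polygon, #ff8800→score S470 F2070: (19.2488,199.1517) → (23.2308,207.6092) → (28.5643,199.9319) → (19.2488,199.1517) (closed)

[4] `<circle>` circle, #ff8800→score S470 F2070: (92.4512,200.8876) → (89.6202,207.7224) → (82.7854,210.5534) → (75.9506,207.7224) → (73.1196,200.8876) → (75.9506,194.0528) → (82.7854,191.2218) → (89.6202,194.0528) → (92.4512,200.8876) (closed)

G21
G90
G00 X144.2605 Y216.9880
M4 S266
G01 X30.3725 Y239.9798 F3477
M5
G00 X117.6006 Y239.7824
M4 S470
G01 X106.5827 Y218.4991 F2070
G01 X92.5759 Y52.0679
G01 X117.6006 Y239.7824
M5
G00 X19.2488 Y199.1517
M4 S470
G01 X23.2308 Y207.6092 F2070
G01 X28.5643 Y199.9319
G01 X19.2488 Y199.1517
M5
G00 X92.4512 Y200.8876
M4 S470
G01 X89.6202 Y207.7224 F2070
G01 X82.7854 Y210.5534
G01 X75.9506 Y207.7224
G01 X73.1196 Y200.8876
G01 X75.9506 Y194.0528
G01 X82.7854 Y191.2218
G01 X89.6202 Y194.0528
G01 X92.4512 Y200.8876
M5
G00 X0.0000 Y0.0000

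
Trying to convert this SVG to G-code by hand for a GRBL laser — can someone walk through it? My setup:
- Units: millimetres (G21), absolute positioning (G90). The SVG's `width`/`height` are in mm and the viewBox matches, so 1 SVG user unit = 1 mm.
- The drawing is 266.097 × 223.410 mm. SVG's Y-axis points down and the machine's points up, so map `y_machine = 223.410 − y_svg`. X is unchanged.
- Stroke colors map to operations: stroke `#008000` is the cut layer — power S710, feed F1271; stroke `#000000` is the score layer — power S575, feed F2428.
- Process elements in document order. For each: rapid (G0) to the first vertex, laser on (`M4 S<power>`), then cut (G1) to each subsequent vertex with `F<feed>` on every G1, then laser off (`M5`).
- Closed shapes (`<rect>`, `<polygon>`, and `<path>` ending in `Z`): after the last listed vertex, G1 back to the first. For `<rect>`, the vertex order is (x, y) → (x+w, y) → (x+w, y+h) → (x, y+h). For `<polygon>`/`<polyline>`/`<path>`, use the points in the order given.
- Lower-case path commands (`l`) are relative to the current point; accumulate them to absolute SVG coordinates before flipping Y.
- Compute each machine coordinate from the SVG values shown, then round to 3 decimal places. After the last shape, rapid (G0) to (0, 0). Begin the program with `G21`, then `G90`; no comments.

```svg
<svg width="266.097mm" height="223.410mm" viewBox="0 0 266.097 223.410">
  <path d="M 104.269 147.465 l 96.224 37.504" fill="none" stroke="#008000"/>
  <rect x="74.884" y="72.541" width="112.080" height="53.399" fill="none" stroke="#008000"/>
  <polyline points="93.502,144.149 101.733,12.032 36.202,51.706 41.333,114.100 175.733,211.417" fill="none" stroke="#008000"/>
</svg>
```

G21
G90
G0 X104.269 Y75.945
M4 S710
G1 X200.493 Y38.441 F1271
M5
G0 X74.884 Y150.869
M4 S710
G1 X186.964 Y150.869 F1271
G1 X186.964 Y97.470 F1271
G1 X74.884 Y97.470 F1271
G1 X74.884 Y150.869 F1271
M5
G0 X93.502 Y79.261
M4 S710
G1 X101.733 Y211.378 F1271
G1 X36.202 Y171.704 F1271
G1 X41.333 Y109.310 F1271
G1 X175.733 Y11.993 F1271
M5
G0 X0.000 Y0.000

viewBox `0 0 266.097 223.410` with mm width/height → 1 unit = 1 mm. Flip: y_m = 223.410 − y_svg.

**Shape 1** — `<path>` line segment, stroke `#008000` → cut (S710, F1271). Machine vertices: (104.269,75.945) → (200.493,38.441). Open path.

**Shape 2** — `<rect>` rectangle, stroke `#008000` → cut (S710, F1271). Machine vertices: (74.884,150.869) → (186.964,150.869) → (186.964,97.470) → (74.884,97.470) → (74.884,150.869). Closed: final G1 returns to the first vertex.

**Shape 3** — `<polyline>` open polyline, stroke `#008000` → cut (S710, F1271). Machine vertices: (93.502,79.261) → (101.733,211.378) → (36.202,171.704) → (41.333,109.310) → (175.733,11.993). Open path.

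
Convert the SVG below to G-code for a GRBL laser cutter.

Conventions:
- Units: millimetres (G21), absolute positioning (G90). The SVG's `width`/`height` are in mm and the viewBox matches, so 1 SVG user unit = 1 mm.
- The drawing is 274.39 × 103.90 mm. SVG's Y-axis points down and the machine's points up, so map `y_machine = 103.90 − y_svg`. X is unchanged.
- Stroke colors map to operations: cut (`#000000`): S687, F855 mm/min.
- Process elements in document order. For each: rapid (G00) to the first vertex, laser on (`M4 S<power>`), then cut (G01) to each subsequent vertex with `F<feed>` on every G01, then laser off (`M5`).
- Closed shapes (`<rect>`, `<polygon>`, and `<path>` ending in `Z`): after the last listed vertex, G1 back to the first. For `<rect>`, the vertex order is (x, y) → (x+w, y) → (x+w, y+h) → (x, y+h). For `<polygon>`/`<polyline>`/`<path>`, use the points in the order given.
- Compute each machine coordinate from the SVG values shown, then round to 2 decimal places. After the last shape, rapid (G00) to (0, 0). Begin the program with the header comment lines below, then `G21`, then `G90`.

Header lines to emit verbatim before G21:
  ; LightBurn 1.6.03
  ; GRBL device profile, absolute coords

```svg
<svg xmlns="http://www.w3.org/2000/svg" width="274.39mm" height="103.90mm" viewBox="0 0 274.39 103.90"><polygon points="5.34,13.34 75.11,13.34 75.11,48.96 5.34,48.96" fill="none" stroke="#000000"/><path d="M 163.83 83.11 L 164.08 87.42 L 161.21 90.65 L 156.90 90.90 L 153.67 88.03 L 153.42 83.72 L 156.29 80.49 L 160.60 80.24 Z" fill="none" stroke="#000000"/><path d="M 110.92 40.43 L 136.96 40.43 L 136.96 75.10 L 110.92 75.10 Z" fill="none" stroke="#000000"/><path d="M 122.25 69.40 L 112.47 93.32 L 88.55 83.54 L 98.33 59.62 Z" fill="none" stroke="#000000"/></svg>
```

; LightBurn 1.6.03
; GRBL device profile, absolute coords
G21
G90
G00 X5.34 Y90.56
M4 S687
G01 X75.11 Y90.56 F855
G01 X75.11 Y54.94 F855
G01 X5.34 Y54.94 F855
G01 X5.34 Y90.56 F855
M5
G00 X163.83 Y20.79
M4 S687
G01 X164.08 Y16.48 F855
G01 X161.21 Y13.25 F855
G01 X156.90 Y13.00 F855
G01 X153.67 Y15.87 F855
G01 X153.42 Y20.18 F855
G01 X156.29 Y23.41 F855
G01 X160.60 Y23.66 F855
G01 X163.83 Y20.79 F855
M5
G00 X110.92 Y63.47
M4 S687
G01 X136.96 Y63.47 F855
G01 X136.96 Y28.80 F855
G01 X110.92 Y28.80 F855
G01 X110.92 Y63.47 F855
M5
G00 X122.25 Y34.50
M4 S687
G01 X112.47 Y10.58 F855
G01 X88.55 Y20.36 F855
G01 X98.33 Y44.28 F855
G01 X122.25 Y34.50 F855
M5
G00 X0.00 Y0.00

viewBox `0 0 274.39 103.90` with mm width/height → 1 unit = 1 mm. Flip: y_m = 103.90 − y_svg.

**Shape 1** — `<polygon>` rectangle, stroke `#000000` → cut (S687, F855). Machine vertices: (5.34,90.56) → (75.11,90.56) → (75.11,54.94) → (5.34,54.94) → (5.34,90.56). Closed: final G1 returns to the first vertex.

**Shape 2** — `<path>` regular polygon, stroke `#000000` → cut (S687, F855). Machine vertices: (163.83,20.79) → (164.08,16.48) → (161.21,13.25) → (156.90,13.00) → (153.67,15.87) → (153.42,20.18) → (156.29,23.41) → (160.60,23.66) → (163.83,20.79). Closed: final G1 returns to the first vertex.

**Shape 3** — `<path>` rectangle, stroke `#000000` → cut (S687, F855). Machine vertices: (110.92,63.47) → (136.96,63.47) → (136.96,28.80) → (110.92,28.80) → (110.92,63.47). Closed: final G1 returns to the first vertex.

**Shape 4** — `<path>` regular polygon, stroke `#000000` → cut (S687, F855). Machine vertices: (122.25,34.50) → (112.47,10.58) → (88.55,20.36) → (98.33,44.28) → (122.25,34.50). Closed: final G1 returns to the first vertex.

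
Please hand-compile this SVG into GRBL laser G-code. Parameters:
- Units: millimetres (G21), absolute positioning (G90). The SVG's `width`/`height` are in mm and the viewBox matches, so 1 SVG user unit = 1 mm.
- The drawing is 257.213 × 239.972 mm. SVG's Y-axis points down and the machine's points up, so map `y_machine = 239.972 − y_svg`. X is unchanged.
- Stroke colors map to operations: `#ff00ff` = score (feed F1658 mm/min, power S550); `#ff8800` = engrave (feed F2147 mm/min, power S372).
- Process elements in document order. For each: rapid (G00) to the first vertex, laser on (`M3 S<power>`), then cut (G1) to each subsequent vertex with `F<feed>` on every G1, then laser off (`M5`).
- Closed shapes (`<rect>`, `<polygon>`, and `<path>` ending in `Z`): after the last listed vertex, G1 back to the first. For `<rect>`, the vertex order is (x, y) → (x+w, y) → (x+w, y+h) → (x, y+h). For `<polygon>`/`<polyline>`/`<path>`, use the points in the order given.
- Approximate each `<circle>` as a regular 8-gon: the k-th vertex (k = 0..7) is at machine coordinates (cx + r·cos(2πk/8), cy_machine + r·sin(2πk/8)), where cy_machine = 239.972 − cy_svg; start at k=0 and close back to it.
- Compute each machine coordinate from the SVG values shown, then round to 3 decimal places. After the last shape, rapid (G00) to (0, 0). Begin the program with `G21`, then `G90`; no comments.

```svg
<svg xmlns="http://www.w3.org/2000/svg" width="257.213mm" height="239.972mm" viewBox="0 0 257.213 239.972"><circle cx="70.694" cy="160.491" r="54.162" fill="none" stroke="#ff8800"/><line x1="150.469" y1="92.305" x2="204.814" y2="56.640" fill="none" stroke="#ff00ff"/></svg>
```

1 u = 1 mm; y_m = 239.972 − y.

[1] `<circle>` circle, #ff8800→engrave S372 F2147: (124.856,79.481) → (108.992,117.779) → (70.694,133.643) → (32.396,117.779) → (16.532,79.481) → (32.396,41.183) → (70.694,25.319) → (108.992,41.183) → (124.856,79.481) (closed)

[2] `<line>` line segment, #ff00ff→score S550 F1658: (150.469,147.667) → (204.814,183.332)

G21
G90
G00 X124.856 Y79.481
M3 S372
G1 X108.992 Y117.779 F2147
G1 X70.694 Y133.643 F2147
G1 X32.396 Y117.779 F2147
G1 X16.532 Y79.481 F2147
G1 X32.396 Y41.183 F2147
G1 X70.694 Y25.319 F2147
G1 X108.992 Y41.183 F2147
G1 X124.856 Y79.481 F2147
M5
G00 X150.469 Y147.667
M3 S550
G1 X204.814 Y183.332 F1658
M5
G00 X0.000 Y0.000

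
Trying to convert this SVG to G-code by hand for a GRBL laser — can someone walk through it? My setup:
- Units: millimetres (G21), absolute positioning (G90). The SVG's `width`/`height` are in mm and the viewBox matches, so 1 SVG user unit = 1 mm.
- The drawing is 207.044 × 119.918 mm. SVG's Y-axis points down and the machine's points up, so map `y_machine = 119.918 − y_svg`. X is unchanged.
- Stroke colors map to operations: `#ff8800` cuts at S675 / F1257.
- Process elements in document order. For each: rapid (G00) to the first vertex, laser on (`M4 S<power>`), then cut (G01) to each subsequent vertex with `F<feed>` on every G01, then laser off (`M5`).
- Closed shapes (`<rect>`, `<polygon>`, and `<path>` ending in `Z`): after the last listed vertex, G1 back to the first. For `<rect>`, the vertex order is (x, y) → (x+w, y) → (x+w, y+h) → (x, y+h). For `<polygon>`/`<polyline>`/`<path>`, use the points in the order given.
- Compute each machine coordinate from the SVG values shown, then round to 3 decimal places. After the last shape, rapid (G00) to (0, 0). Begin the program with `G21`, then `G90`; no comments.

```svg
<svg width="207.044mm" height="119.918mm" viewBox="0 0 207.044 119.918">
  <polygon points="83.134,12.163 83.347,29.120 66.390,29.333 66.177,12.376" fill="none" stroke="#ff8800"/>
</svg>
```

G21
G90
G00 X83.134 Y107.755
M4 S675
G01 X83.347 Y90.798 F1257
G01 X66.390 Y90.585 F1257
G01 X66.177 Y107.542 F1257
G01 X83.134 Y107.755 F1257
M5
G00 X0.000 Y0.000

Since the viewBox matches the mm dimensions, user units are millimetres directly. The only transform is the Y-flip y_m = 119.918 − y_svg.

Shape 1 is a regular polygon drawn with `<polygon>`. Its stroke #ff8800 means cut at S675, F1257. After flipping Y the toolpath is (83.134,107.755) → (83.347,90.798) → (66.390,90.585) → (66.177,107.542) → (83.134,107.755), returning to the start.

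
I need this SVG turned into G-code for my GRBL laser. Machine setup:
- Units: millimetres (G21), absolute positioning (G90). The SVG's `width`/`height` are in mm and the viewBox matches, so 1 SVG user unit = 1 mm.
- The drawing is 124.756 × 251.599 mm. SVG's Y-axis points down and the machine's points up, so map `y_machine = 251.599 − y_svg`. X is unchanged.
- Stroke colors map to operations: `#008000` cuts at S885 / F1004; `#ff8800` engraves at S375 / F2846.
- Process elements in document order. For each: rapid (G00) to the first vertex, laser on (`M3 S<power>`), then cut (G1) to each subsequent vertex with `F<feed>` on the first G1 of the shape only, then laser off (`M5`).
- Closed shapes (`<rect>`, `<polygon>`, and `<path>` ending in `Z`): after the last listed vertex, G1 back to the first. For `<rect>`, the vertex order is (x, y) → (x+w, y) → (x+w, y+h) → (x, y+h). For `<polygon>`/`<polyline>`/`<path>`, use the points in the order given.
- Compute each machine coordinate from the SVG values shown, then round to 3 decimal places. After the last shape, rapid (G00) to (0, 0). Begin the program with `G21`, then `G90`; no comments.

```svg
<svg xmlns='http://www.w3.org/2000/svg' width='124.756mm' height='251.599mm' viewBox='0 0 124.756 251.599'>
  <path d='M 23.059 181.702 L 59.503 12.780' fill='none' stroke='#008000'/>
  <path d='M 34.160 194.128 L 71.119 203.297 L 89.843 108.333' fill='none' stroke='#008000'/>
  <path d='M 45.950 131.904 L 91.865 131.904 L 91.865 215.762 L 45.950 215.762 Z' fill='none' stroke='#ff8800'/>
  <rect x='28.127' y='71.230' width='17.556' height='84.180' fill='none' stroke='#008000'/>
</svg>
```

viewBox `0 0 124.756 251.599` with mm width/height → 1 unit = 1 mm. Flip: y_m = 251.599 − y_svg.

**Shape 1** — `<path>` line segment, stroke `#008000` → cut (S885, F1004). Machine vertices: (23.059,69.897) → (59.503,238.819). Open path.

**Shape 2** — `<path>` open polyline, stroke `#008000` → cut (S885, F1004). Machine vertices: (34.160,57.471) → (71.119,48.302) → (89.843,143.266). Open path.

**Shape 3** — `<path>` rectangle, stroke `#ff8800` → engrave (S375, F2846). Machine vertices: (45.950,119.695) → (91.865,119.695) → (91.865,35.837) → (45.950,35.837) → (45.950,119.695). Closed: final G1 returns to the first vertex.

**Shape 4** — `<rect>` rectangle, stroke `#008000` → cut (S885, F1004). Machine vertices: (28.127,180.369) → (45.683,180.369) → (45.683,96.189) → (28.127,96.189) → (28.127,180.369). Closed: final G1 returns to the first vertex.

G21
G90
G00 X23.059 Y69.897
M3 S885
G1 X59.503 Y238.819 F1004
M5
G00 X34.160 Y57.471
M3 S885
G1 X71.119 Y48.302 F1004
G1 X89.843 Y143.266
M5
G00 X45.950 Y119.695
M3 S375
G1 X91.865 Y119.695 F2846
G1 X91.865 Y35.837
G1 X45.950 Y35.837
G1 X45.950 Y119.695
M5
G00 X28.127 Y180.369
M3 S885
G1 X45.683 Y180.369 F1004
G1 X45.683 Y96.189
G1 X28.127 Y96.189
G1 X28.127 Y180.369
M5
G00 X0.000 Y0.000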